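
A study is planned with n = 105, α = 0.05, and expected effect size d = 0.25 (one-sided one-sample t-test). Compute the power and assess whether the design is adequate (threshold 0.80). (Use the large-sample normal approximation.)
Power ≈ 0.82; the study is adequately powered (power ≥ 0.80)

Power calculation (one-sample t-test, normal approximation):
z_β = d · √n - z_α
z_β = 0.25 · √105 - 1.645
z_β = 0.25 · 10.247 - 1.645
z_β = 0.917

Power = Φ(z_β) = Φ(0.917) ≈ 0.820

Effect size d = 0.25 is small by Cohen's convention (0.2/0.5/0.8).

Threshold: power ≥ 0.80 is conventionally adequate.
Power ≈ 0.82 → the study is adequately powered (power ≥ 0.80).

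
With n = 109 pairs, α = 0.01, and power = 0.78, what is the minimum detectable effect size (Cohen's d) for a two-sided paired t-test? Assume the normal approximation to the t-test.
d ≈ 0.32

Minimum detectable effect (paired t-test, normal approximation):
d = (z_{α/2} + z_β) / √n
d = (2.576 + 0.772) / √109
d = 3.348 / 10.440
d ≈ 0.32

By Cohen's convention (0.2 small / 0.5 medium / 0.8 large): small effect.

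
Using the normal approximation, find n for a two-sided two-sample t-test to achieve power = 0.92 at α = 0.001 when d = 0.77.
n = 75 per group

Sample size formula (two-sample t-test, normal approximation):
n = 2 · ((z_{α/2} + z_β) / d)²

z_{α/2} = 3.291 (for α = 0.001, two-sided)
z_β = 1.405 (for power = 0.92)
d = 0.77

n = 2 · ((3.291 + 1.405) / 0.77)²
n = 2 · (6.099)²
n ≈ 74.40
Round up to the next whole number: n = 75 per group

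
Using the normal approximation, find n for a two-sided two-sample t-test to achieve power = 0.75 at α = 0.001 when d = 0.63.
n = 80 per group

Sample size formula (two-sample t-test, normal approximation):
n = 2 · ((z_{α/2} + z_β) / d)²

z_{α/2} = 3.291 (for α = 0.001, two-sided)
z_β = 0.674 (for power = 0.75)
d = 0.63

n = 2 · ((3.291 + 0.674) / 0.63)²
n = 2 · (6.294)²
n ≈ 79.23
Round up to the next whole number: n = 80 per group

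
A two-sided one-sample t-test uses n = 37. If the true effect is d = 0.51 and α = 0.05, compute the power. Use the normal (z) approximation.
Power ≈ 0.87

Power calculation (one-sample t-test, normal approximation):
z_β = d · √n - z_{α/2}
z_β = 0.51 · √37 - 1.960
z_β = 0.51 · 6.083 - 1.960
z_β = 1.142

Power = Φ(z_β) = Φ(1.142) ≈ 0.873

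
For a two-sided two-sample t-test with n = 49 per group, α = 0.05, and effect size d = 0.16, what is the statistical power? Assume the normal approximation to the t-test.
Power ≈ 0.12

Power calculation (two-sample t-test, normal approximation):
z_β = d · √(n/2) - z_{α/2}
z_β = 0.16 · √(49/2) - 1.960
z_β = 0.16 · 4.950 - 1.960
z_β = -1.168

Power = Φ(z_β) = Φ(-1.168) ≈ 0.121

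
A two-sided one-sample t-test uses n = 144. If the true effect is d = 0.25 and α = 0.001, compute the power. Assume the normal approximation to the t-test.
Power ≈ 0.39

Power calculation (one-sample t-test, normal approximation):
z_β = d · √n - z_{α/2}
z_β = 0.25 · √144 - 3.291
z_β = 0.25 · 12.000 - 3.291
z_β = -0.291

Power = Φ(z_β) = Φ(-0.291) ≈ 0.386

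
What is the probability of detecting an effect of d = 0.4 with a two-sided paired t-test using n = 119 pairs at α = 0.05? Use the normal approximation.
Power ≈ 0.99

Power calculation (paired t-test, normal approximation):
z_β = d · √n - z_{α/2}
z_β = 0.4 · √119 - 1.960
z_β = 0.4 · 10.909 - 1.960
z_β = 2.404

Power = Φ(z_β) = Φ(2.404) ≈ 0.992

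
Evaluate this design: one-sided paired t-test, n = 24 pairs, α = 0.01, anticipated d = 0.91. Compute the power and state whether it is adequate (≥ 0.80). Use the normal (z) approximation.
Power ≈ 0.98; the study is adequately powered (power ≥ 0.80)

Power calculation (paired t-test, normal approximation):
z_β = d · √n - z_α
z_β = 0.91 · √24 - 2.326
z_β = 0.91 · 4.899 - 2.326
z_β = 2.132

Power = Φ(z_β) = Φ(2.132) ≈ 0.983

Effect size d = 0.91 is large by Cohen's convention (0.2/0.5/0.8).

Threshold: power ≥ 0.80 is conventionally adequate.
Power ≈ 0.98 → the study is adequately powered (power ≥ 0.80).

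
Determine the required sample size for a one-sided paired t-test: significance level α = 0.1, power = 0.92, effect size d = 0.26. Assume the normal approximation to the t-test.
n = 107 pairs

Sample size formula (paired t-test, normal approximation):
n = ((z_α + z_β) / d)²

z_α = 1.282 (for α = 0.1, one-sided)
z_β = 1.405 (for power = 0.92)
d = 0.26

n = ((1.282 + 1.405) / 0.26)²
n = (10.335)²
n ≈ 106.81
Round up to the next whole number: n = 107 pairs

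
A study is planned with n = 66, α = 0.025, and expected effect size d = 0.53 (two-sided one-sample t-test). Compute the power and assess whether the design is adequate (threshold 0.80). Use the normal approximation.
Power ≈ 0.98; the study is adequately powered (power ≥ 0.80)

Power calculation (one-sample t-test, normal approximation):
z_β = d · √n - z_{α/2}
z_β = 0.53 · √66 - 2.241
z_β = 0.53 · 8.124 - 2.241
z_β = 2.064

Power = Φ(z_β) = Φ(2.064) ≈ 0.981

Effect size d = 0.53 is medium by Cohen's convention (0.2/0.5/0.8).

Threshold: power ≥ 0.80 is conventionally adequate.
Power ≈ 0.98 → the study is adequately powered (power ≥ 0.80).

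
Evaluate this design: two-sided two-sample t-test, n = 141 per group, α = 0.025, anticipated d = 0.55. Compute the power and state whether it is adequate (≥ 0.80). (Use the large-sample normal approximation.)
Power ≈ 0.99; the study is adequately powered (power ≥ 0.80)

Power calculation (two-sample t-test, normal approximation):
z_β = d · √(n/2) - z_{α/2}
z_β = 0.55 · √(141/2) - 2.241
z_β = 0.55 · 8.396 - 2.241
z_β = 2.377

Power = Φ(z_β) = Φ(2.377) ≈ 0.991

Effect size d = 0.55 is medium by Cohen's convention (0.2/0.5/0.8).

Threshold: power ≥ 0.80 is conventionally adequate.
Power ≈ 0.99 → the study is adequately powered (power ≥ 0.80).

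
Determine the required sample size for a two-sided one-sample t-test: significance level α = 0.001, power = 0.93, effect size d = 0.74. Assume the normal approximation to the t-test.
n = 42

Sample size formula (one-sample t-test, normal approximation):
n = ((z_{α/2} + z_β) / d)²

z_{α/2} = 3.291 (for α = 0.001, two-sided)
z_β = 1.476 (for power = 0.93)
d = 0.74

n = ((3.291 + 1.476) / 0.74)²
n = (6.442)²
n ≈ 41.50
Round up to the next whole number: n = 42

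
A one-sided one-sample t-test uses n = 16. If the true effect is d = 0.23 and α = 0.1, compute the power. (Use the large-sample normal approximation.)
Power ≈ 0.36

Power calculation (one-sample t-test, normal approximation):
z_β = d · √n - z_α
z_β = 0.23 · √16 - 1.282
z_β = 0.23 · 4.000 - 1.282
z_β = -0.362

Power = Φ(z_β) = Φ(-0.362) ≈ 0.359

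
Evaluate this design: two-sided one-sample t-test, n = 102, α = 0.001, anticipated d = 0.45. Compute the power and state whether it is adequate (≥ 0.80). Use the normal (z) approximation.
Power ≈ 0.90; the study is adequately powered (power ≥ 0.80)

Power calculation (one-sample t-test, normal approximation):
z_β = d · √n - z_{α/2}
z_β = 0.45 · √102 - 3.291
z_β = 0.45 · 10.100 - 3.291
z_β = 1.254

Power = Φ(z_β) = Φ(1.254) ≈ 0.895

Effect size d = 0.45 is small by Cohen's convention (0.2/0.5/0.8).

Threshold: power ≥ 0.80 is conventionally adequate.
Power ≈ 0.90 → the study is adequately powered (power ≥ 0.80).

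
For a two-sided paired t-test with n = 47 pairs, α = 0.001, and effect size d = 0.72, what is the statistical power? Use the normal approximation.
Power ≈ 0.95

Power calculation (paired t-test, normal approximation):
z_β = d · √n - z_{α/2}
z_β = 0.72 · √47 - 3.291
z_β = 0.72 · 6.856 - 3.291
z_β = 1.646

Power = Φ(z_β) = Φ(1.646) ≈ 0.950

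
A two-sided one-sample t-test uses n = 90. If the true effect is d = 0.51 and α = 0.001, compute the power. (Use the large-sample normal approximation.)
Power ≈ 0.94

Power calculation (one-sample t-test, normal approximation):
z_β = d · √n - z_{α/2}
z_β = 0.51 · √90 - 3.291
z_β = 0.51 · 9.487 - 3.291
z_β = 1.548

Power = Φ(z_β) = Φ(1.548) ≈ 0.939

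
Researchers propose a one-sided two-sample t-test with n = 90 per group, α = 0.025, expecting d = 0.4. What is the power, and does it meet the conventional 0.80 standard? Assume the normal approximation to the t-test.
Power ≈ 0.77; the study is underpowered (power < 0.80)

Power calculation (two-sample t-test, normal approximation):
z_β = d · √(n/2) - z_α
z_β = 0.4 · √(90/2) - 1.960
z_β = 0.4 · 6.708 - 1.960
z_β = 0.723

Power = Φ(z_β) = Φ(0.723) ≈ 0.765

Effect size d = 0.4 is small by Cohen's convention (0.2/0.5/0.8).

Threshold: power ≥ 0.80 is conventionally adequate.
Power ≈ 0.77 → the study is underpowered (power < 0.80).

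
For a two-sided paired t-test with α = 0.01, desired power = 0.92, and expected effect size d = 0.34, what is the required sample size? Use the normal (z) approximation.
n = 138 pairs

Sample size formula (paired t-test, normal approximation):
n = ((z_{α/2} + z_β) / d)²

z_{α/2} = 2.576 (for α = 0.01, two-sided)
z_β = 1.405 (for power = 0.92)
d = 0.34

n = ((2.576 + 1.405) / 0.34)²
n = (11.709)²
n ≈ 137.10
Round up to the next whole number: n = 138 pairs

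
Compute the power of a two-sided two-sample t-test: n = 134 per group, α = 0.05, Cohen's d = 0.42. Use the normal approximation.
Power ≈ 0.93

Power calculation (two-sample t-test, normal approximation):
z_β = d · √(n/2) - z_{α/2}
z_β = 0.42 · √(134/2) - 1.960
z_β = 0.42 · 8.185 - 1.960
z_β = 1.478

Power = Φ(z_β) = Φ(1.478) ≈ 0.930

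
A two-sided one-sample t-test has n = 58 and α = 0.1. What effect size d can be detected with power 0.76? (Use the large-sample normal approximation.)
d ≈ 0.31

Minimum detectable effect (one-sample t-test, normal approximation):
d = (z_{α/2} + z_β) / √n
d = (1.645 + 0.706) / √58
d = 2.351 / 7.616
d ≈ 0.31

By Cohen's convention (0.2 small / 0.5 medium / 0.8 large): small effect.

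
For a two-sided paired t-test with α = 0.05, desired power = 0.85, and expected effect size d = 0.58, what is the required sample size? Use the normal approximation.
n = 27 pairs

Sample size formula (paired t-test, normal approximation):
n = ((z_{α/2} + z_β) / d)²

z_{α/2} = 1.960 (for α = 0.05, two-sided)
z_β = 1.036 (for power = 0.85)
d = 0.58

n = ((1.960 + 1.036) / 0.58)²
n = (5.166)²
n ≈ 26.69
Round up to the next whole number: n = 27 pairs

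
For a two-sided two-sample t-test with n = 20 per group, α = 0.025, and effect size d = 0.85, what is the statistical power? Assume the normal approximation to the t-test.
Power ≈ 0.67

Power calculation (two-sample t-test, normal approximation):
z_β = d · √(n/2) - z_{α/2}
z_β = 0.85 · √(20/2) - 2.241
z_β = 0.85 · 3.162 - 2.241
z_β = 0.447

Power = Φ(z_β) = Φ(0.447) ≈ 0.672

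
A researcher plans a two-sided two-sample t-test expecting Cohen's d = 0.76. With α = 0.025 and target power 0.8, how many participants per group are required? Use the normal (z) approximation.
n = 33 per group

Sample size formula (two-sample t-test, normal approximation):
n = 2 · ((z_{α/2} + z_β) / d)²

z_{α/2} = 2.241 (for α = 0.025, two-sided)
z_β = 0.842 (for power = 0.8)
d = 0.76

n = 2 · ((2.241 + 0.842) / 0.76)²
n = 2 · (4.057)²
n ≈ 32.92
Round up to the next whole number: n = 33 per group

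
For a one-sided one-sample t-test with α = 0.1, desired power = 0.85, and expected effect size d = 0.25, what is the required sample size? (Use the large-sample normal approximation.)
n = 86

Sample size formula (one-sample t-test, normal approximation):
n = ((z_α + z_β) / d)²

z_α = 1.282 (for α = 0.1, one-sided)
z_β = 1.036 (for power = 0.85)
d = 0.25

n = ((1.282 + 1.036) / 0.25)²
n = (9.272)²
n ≈ 85.97
Round up to the next whole number: n = 86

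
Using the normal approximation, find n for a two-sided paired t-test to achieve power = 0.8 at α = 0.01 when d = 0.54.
n = 41 pairs

Sample size formula (paired t-test, normal approximation):
n = ((z_{α/2} + z_β) / d)²

z_{α/2} = 2.576 (for α = 0.01, two-sided)
z_β = 0.842 (for power = 0.8)
d = 0.54

n = ((2.576 + 0.842) / 0.54)²
n = (6.330)²
n ≈ 40.07
Round up to the next whole number: n = 41 pairs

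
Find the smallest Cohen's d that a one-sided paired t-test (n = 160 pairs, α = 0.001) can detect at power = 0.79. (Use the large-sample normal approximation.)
d ≈ 0.31

Minimum detectable effect (paired t-test, normal approximation):
d = (z_α + z_β) / √n
d = (3.090 + 0.806) / √160
d = 3.897 / 12.649
d ≈ 0.31

By Cohen's convention (0.2 small / 0.5 medium / 0.8 large): small effect.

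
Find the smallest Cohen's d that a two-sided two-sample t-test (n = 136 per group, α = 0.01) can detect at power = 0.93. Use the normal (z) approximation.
d ≈ 0.49

Minimum detectable effect (two-sample t-test, normal approximation):
d = (z_{α/2} + z_β) / √(n/2)
d = (2.576 + 1.476) / √(136/2)
d = 4.052 / 8.246
d ≈ 0.49

By Cohen's convention (0.2 small / 0.5 medium / 0.8 large): small effect.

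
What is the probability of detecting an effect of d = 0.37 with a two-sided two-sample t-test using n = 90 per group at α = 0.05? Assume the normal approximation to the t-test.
Power ≈ 0.70

Power calculation (two-sample t-test, normal approximation):
z_β = d · √(n/2) - z_{α/2}
z_β = 0.37 · √(90/2) - 1.960
z_β = 0.37 · 6.708 - 1.960
z_β = 0.522

Power = Φ(z_β) = Φ(0.522) ≈ 0.699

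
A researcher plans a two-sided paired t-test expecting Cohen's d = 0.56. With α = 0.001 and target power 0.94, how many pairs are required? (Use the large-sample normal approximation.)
n = 75 pairs

Sample size formula (paired t-test, normal approximation):
n = ((z_{α/2} + z_β) / d)²

z_{α/2} = 3.291 (for α = 0.001, two-sided)
z_β = 1.555 (for power = 0.94)
d = 0.56

n = ((3.291 + 1.555) / 0.56)²
n = (8.654)²
n ≈ 74.89
Round up to the next whole number: n = 75 pairs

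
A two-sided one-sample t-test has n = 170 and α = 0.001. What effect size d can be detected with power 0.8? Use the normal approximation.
d ≈ 0.32

Minimum detectable effect (one-sample t-test, normal approximation):
d = (z_{α/2} + z_β) / √n
d = (3.291 + 0.842) / √170
d = 4.132 / 13.038
d ≈ 0.32

By Cohen's convention (0.2 small / 0.5 medium / 0.8 large): small effect.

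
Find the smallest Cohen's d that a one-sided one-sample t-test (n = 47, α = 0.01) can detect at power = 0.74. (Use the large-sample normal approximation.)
d ≈ 0.43

Minimum detectable effect (one-sample t-test, normal approximation):
d = (z_α + z_β) / √n
d = (2.326 + 0.643) / √47
d = 2.970 / 6.856
d ≈ 0.43

By Cohen's convention (0.2 small / 0.5 medium / 0.8 large): small effect.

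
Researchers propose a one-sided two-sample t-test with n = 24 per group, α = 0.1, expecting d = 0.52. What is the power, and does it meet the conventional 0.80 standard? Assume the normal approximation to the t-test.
Power ≈ 0.70; the study is underpowered (power < 0.80)

Power calculation (two-sample t-test, normal approximation):
z_β = d · √(n/2) - z_α
z_β = 0.52 · √(24/2) - 1.282
z_β = 0.52 · 3.464 - 1.282
z_β = 0.520

Power = Φ(z_β) = Φ(0.520) ≈ 0.698

Effect size d = 0.52 is medium by Cohen's convention (0.2/0.5/0.8).

Threshold: power ≥ 0.80 is conventionally adequate.
Power ≈ 0.70 → the study is underpowered (power < 0.80).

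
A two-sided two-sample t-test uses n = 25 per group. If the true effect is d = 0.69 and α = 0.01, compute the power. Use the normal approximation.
Power ≈ 0.45

Power calculation (two-sample t-test, normal approximation):
z_β = d · √(n/2) - z_{α/2}
z_β = 0.69 · √(25/2) - 2.576
z_β = 0.69 · 3.536 - 2.576
z_β = -0.136

Power = Φ(z_β) = Φ(-0.136) ≈ 0.446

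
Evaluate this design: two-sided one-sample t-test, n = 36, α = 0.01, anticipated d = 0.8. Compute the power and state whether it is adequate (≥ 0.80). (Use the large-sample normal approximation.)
Power ≈ 0.99; the study is adequately powered (power ≥ 0.80)

Power calculation (one-sample t-test, normal approximation):
z_β = d · √n - z_{α/2}
z_β = 0.8 · √36 - 2.576
z_β = 0.8 · 6.000 - 2.576
z_β = 2.224

Power = Φ(z_β) = Φ(2.224) ≈ 0.987

Effect size d = 0.8 is large by Cohen's convention (0.2/0.5/0.8).

Threshold: power ≥ 0.80 is conventionally adequate.
Power ≈ 0.99 → the study is adequately powered (power ≥ 0.80).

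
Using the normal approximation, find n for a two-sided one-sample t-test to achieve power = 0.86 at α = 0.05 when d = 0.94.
n = 11

Sample size formula (one-sample t-test, normal approximation):
n = ((z_{α/2} + z_β) / d)²

z_{α/2} = 1.960 (for α = 0.05, two-sided)
z_β = 1.080 (for power = 0.86)
d = 0.94

n = ((1.960 + 1.080) / 0.94)²
n = (3.234)²
n ≈ 10.46
Round up to the next whole number: n = 11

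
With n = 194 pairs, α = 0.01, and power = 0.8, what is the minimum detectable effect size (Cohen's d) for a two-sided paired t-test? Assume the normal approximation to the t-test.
d ≈ 0.25

Minimum detectable effect (paired t-test, normal approximation):
d = (z_{α/2} + z_β) / √n
d = (2.576 + 0.842) / √194
d = 3.417 / 13.928
d ≈ 0.25

By Cohen's convention (0.2 small / 0.5 medium / 0.8 large): small effect.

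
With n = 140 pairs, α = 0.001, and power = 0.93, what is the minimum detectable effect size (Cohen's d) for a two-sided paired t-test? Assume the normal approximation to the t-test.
d ≈ 0.40

Minimum detectable effect (paired t-test, normal approximation):
d = (z_{α/2} + z_β) / √n
d = (3.291 + 1.476) / √140
d = 4.766 / 11.832
d ≈ 0.40

By Cohen's convention (0.2 small / 0.5 medium / 0.8 large): small effect.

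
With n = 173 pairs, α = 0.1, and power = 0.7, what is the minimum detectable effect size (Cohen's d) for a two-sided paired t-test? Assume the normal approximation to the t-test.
d ≈ 0.16

Minimum detectable effect (paired t-test, normal approximation):
d = (z_{α/2} + z_β) / √n
d = (1.645 + 0.524) / √173
d = 2.169 / 13.153
d ≈ 0.16

By Cohen's convention (0.2 small / 0.5 medium / 0.8 large): very small effect.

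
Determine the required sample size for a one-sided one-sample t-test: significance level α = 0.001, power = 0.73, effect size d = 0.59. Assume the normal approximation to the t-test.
n = 40

Sample size formula (one-sample t-test, normal approximation):
n = ((z_α + z_β) / d)²

z_α = 3.090 (for α = 0.001, one-sided)
z_β = 0.613 (for power = 0.73)
d = 0.59

n = ((3.090 + 0.613) / 0.59)²
n = (6.276)²
n ≈ 39.39
Round up to the next whole number: n = 40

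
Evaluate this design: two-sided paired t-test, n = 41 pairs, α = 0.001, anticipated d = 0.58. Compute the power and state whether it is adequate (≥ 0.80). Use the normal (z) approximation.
Power ≈ 0.66; the study is underpowered (power < 0.80)

Power calculation (paired t-test, normal approximation):
z_β = d · √n - z_{α/2}
z_β = 0.58 · √41 - 3.291
z_β = 0.58 · 6.403 - 3.291
z_β = 0.423

Power = Φ(z_β) = Φ(0.423) ≈ 0.664

Effect size d = 0.58 is medium by Cohen's convention (0.2/0.5/0.8).

Threshold: power ≥ 0.80 is conventionally adequate.
Power ≈ 0.66 → the study is underpowered (power < 0.80).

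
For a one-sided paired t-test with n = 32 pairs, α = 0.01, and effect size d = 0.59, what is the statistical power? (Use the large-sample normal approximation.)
Power ≈ 0.84

Power calculation (paired t-test, normal approximation):
z_β = d · √n - z_α
z_β = 0.59 · √32 - 2.326
z_β = 0.59 · 5.657 - 2.326
z_β = 1.011

Power = Φ(z_β) = Φ(1.011) ≈ 0.844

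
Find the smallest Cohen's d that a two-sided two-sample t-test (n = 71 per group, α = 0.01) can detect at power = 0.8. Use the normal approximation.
d ≈ 0.57

Minimum detectable effect (two-sample t-test, normal approximation):
d = (z_{α/2} + z_β) / √(n/2)
d = (2.576 + 0.842) / √(71/2)
d = 3.417 / 5.958
d ≈ 0.57

By Cohen's convention (0.2 small / 0.5 medium / 0.8 large): medium effect.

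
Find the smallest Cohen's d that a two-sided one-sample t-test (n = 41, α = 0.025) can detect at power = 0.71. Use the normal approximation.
d ≈ 0.44

Minimum detectable effect (one-sample t-test, normal approximation):
d = (z_{α/2} + z_β) / √n
d = (2.241 + 0.553) / √41
d = 2.795 / 6.403
d ≈ 0.44

By Cohen's convention (0.2 small / 0.5 medium / 0.8 large): small effect.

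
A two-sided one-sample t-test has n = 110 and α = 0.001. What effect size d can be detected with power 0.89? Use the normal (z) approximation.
d ≈ 0.43

Minimum detectable effect (one-sample t-test, normal approximation):
d = (z_{α/2} + z_β) / √n
d = (3.291 + 1.227) / √110
d = 4.517 / 10.488
d ≈ 0.43

By Cohen's convention (0.2 small / 0.5 medium / 0.8 large): small effect.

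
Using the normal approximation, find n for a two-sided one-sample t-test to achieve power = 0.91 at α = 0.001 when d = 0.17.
n = 743

Sample size formula (one-sample t-test, normal approximation):
n = ((z_{α/2} + z_β) / d)²

z_{α/2} = 3.291 (for α = 0.001, two-sided)
z_β = 1.341 (for power = 0.91)
d = 0.17

n = ((3.291 + 1.341) / 0.17)²
n = (27.247)²
n ≈ 742.40
Round up to the next whole number: n = 743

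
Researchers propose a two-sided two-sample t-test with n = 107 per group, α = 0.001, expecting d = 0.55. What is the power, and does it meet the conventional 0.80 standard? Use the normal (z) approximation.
Power ≈ 0.77; the study is underpowered (power < 0.80)

Power calculation (two-sample t-test, normal approximation):
z_β = d · √(n/2) - z_{α/2}
z_β = 0.55 · √(107/2) - 3.291
z_β = 0.55 · 7.314 - 3.291
z_β = 0.732

Power = Φ(z_β) = Φ(0.732) ≈ 0.768

Effect size d = 0.55 is medium by Cohen's convention (0.2/0.5/0.8).

Threshold: power ≥ 0.80 is conventionally adequate.
Power ≈ 0.77 → the study is underpowered (power < 0.80).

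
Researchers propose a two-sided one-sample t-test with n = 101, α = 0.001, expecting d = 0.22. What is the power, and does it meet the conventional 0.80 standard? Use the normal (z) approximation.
Power ≈ 0.14; the study is underpowered (power < 0.80)

Power calculation (one-sample t-test, normal approximation):
z_β = d · √n - z_{α/2}
z_β = 0.22 · √101 - 3.291
z_β = 0.22 · 10.050 - 3.291
z_β = -1.080

Power = Φ(z_β) = Φ(-1.080) ≈ 0.140

Effect size d = 0.22 is small by Cohen's convention (0.2/0.5/0.8).

Threshold: power ≥ 0.80 is conventionally adequate.
Power ≈ 0.14 → the study is underpowered (power < 0.80).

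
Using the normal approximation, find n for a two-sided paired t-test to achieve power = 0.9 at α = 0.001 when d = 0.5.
n = 84 pairs

Sample size formula (paired t-test, normal approximation):
n = ((z_{α/2} + z_β) / d)²

z_{α/2} = 3.291 (for α = 0.001, two-sided)
z_β = 1.282 (for power = 0.9)
d = 0.5

n = ((3.291 + 1.282) / 0.5)²
n = (9.146)²
n ≈ 83.65
Round up to the next whole number: n = 84 pairs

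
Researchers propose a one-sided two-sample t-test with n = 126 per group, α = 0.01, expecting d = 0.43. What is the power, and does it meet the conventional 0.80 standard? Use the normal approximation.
Power ≈ 0.86; the study is adequately powered (power ≥ 0.80)

Power calculation (two-sample t-test, normal approximation):
z_β = d · √(n/2) - z_α
z_β = 0.43 · √(126/2) - 2.326
z_β = 0.43 · 7.937 - 2.326
z_β = 1.087

Power = Φ(z_β) = Φ(1.087) ≈ 0.861

Effect size d = 0.43 is small by Cohen's convention (0.2/0.5/0.8).

Threshold: power ≥ 0.80 is conventionally adequate.
Power ≈ 0.86 → the study is adequately powered (power ≥ 0.80).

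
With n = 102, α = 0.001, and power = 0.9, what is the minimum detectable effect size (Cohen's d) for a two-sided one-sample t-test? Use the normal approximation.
d ≈ 0.45

Minimum detectable effect (one-sample t-test, normal approximation):
d = (z_{α/2} + z_β) / √n
d = (3.291 + 1.282) / √102
d = 4.572 / 10.100
d ≈ 0.45

By Cohen's convention (0.2 small / 0.5 medium / 0.8 large): small effect.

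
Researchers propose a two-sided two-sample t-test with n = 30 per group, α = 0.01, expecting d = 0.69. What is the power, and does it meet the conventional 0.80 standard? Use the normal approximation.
Power ≈ 0.54; the study is underpowered (power < 0.80)

Power calculation (two-sample t-test, normal approximation):
z_β = d · √(n/2) - z_{α/2}
z_β = 0.69 · √(30/2) - 2.576
z_β = 0.69 · 3.873 - 2.576
z_β = 0.097

Power = Φ(z_β) = Φ(0.097) ≈ 0.538

Effect size d = 0.69 is medium by Cohen's convention (0.2/0.5/0.8).

Threshold: power ≥ 0.80 is conventionally adequate.
Power ≈ 0.54 → the study is underpowered (power < 0.80).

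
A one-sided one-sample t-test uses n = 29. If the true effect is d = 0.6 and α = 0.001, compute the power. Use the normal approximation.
Power ≈ 0.56

Power calculation (one-sample t-test, normal approximation):
z_β = d · √n - z_α
z_β = 0.6 · √29 - 3.090
z_β = 0.6 · 5.385 - 3.090
z_β = 0.141

Power = Φ(z_β) = Φ(0.141) ≈ 0.556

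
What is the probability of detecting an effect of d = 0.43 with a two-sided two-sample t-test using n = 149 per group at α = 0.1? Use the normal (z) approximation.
Power ≈ 0.98

Power calculation (two-sample t-test, normal approximation):
z_β = d · √(n/2) - z_{α/2}
z_β = 0.43 · √(149/2) - 1.645
z_β = 0.43 · 8.631 - 1.645
z_β = 2.067

Power = Φ(z_β) = Φ(2.067) ≈ 0.981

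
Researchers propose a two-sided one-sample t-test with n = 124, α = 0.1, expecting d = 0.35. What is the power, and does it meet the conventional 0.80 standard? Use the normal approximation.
Power ≈ 0.99; the study is adequately powered (power ≥ 0.80)

Power calculation (one-sample t-test, normal approximation):
z_β = d · √n - z_{α/2}
z_β = 0.35 · √124 - 1.645
z_β = 0.35 · 11.136 - 1.645
z_β = 2.253

Power = Φ(z_β) = Φ(2.253) ≈ 0.988

Effect size d = 0.35 is small by Cohen's convention (0.2/0.5/0.8).

Threshold: power ≥ 0.80 is conventionally adequate.
Power ≈ 0.99 → the study is adequately powered (power ≥ 0.80).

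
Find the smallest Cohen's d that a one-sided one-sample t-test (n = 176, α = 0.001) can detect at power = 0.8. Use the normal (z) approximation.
d ≈ 0.30

Minimum detectable effect (one-sample t-test, normal approximation):
d = (z_α + z_β) / √n
d = (3.090 + 0.842) / √176
d = 3.932 / 13.266
d ≈ 0.30

By Cohen's convention (0.2 small / 0.5 medium / 0.8 large): small effect.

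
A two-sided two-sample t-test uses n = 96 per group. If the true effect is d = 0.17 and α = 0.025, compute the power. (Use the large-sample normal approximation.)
Power ≈ 0.14

Power calculation (two-sample t-test, normal approximation):
z_β = d · √(n/2) - z_{α/2}
z_β = 0.17 · √(96/2) - 2.241
z_β = 0.17 · 6.928 - 2.241
z_β = -1.064

Power = Φ(z_β) = Φ(-1.064) ≈ 0.144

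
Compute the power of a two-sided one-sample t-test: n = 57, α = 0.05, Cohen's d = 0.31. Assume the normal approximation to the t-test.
Power ≈ 0.65

Power calculation (one-sample t-test, normal approximation):
z_β = d · √n - z_{α/2}
z_β = 0.31 · √57 - 1.960
z_β = 0.31 · 7.550 - 1.960
z_β = 0.380

Power = Φ(z_β) = Φ(0.380) ≈ 0.648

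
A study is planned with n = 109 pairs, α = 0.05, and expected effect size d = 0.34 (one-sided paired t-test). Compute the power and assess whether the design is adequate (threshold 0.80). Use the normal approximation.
Power ≈ 0.97; the study is adequately powered (power ≥ 0.80)

Power calculation (paired t-test, normal approximation):
z_β = d · √n - z_α
z_β = 0.34 · √109 - 1.645
z_β = 0.34 · 10.440 - 1.645
z_β = 1.905

Power = Φ(z_β) = Φ(1.905) ≈ 0.972

Effect size d = 0.34 is small by Cohen's convention (0.2/0.5/0.8).

Threshold: power ≥ 0.80 is conventionally adequate.
Power ≈ 0.97 → the study is adequately powered (power ≥ 0.80).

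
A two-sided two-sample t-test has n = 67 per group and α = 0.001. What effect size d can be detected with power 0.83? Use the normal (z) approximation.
d ≈ 0.73

Minimum detectable effect (two-sample t-test, normal approximation):
d = (z_{α/2} + z_β) / √(n/2)
d = (3.291 + 0.954) / √(67/2)
d = 4.245 / 5.788
d ≈ 0.73

By Cohen's convention (0.2 small / 0.5 medium / 0.8 large): medium effect.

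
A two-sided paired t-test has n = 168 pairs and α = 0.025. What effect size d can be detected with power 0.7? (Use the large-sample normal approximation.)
d ≈ 0.21

Minimum detectable effect (paired t-test, normal approximation):
d = (z_{α/2} + z_β) / √n
d = (2.241 + 0.524) / √168
d = 2.766 / 12.961
d ≈ 0.21

By Cohen's convention (0.2 small / 0.5 medium / 0.8 large): small effect.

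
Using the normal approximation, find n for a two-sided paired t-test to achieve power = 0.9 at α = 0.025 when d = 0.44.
n = 65 pairs

Sample size formula (paired t-test, normal approximation):
n = ((z_{α/2} + z_β) / d)²

z_{α/2} = 2.241 (for α = 0.025, two-sided)
z_β = 1.282 (for power = 0.9)
d = 0.44

n = ((2.241 + 1.282) / 0.44)²
n = (8.007)²
n ≈ 64.11
Round up to the next whole number: n = 65 pairs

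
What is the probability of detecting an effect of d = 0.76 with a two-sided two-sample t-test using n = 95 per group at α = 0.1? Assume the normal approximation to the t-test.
Power ≈ 1.00

Power calculation (two-sample t-test, normal approximation):
z_β = d · √(n/2) - z_{α/2}
z_β = 0.76 · √(95/2) - 1.645
z_β = 0.76 · 6.892 - 1.645
z_β = 3.593

Power = Φ(z_β) = Φ(3.593) ≈ 1.000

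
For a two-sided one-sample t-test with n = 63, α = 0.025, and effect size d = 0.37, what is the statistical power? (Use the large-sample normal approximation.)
Power ≈ 0.76

Power calculation (one-sample t-test, normal approximation):
z_β = d · √n - z_{α/2}
z_β = 0.37 · √63 - 2.241
z_β = 0.37 · 7.937 - 2.241
z_β = 0.695

Power = Φ(z_β) = Φ(0.695) ≈ 0.757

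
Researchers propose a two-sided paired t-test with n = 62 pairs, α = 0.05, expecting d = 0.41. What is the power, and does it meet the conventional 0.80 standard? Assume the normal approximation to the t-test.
Power ≈ 0.90; the study is adequately powered (power ≥ 0.80)

Power calculation (paired t-test, normal approximation):
z_β = d · √n - z_{α/2}
z_β = 0.41 · √62 - 1.960
z_β = 0.41 · 7.874 - 1.960
z_β = 1.268

Power = Φ(z_β) = Φ(1.268) ≈ 0.898

Effect size d = 0.41 is small by Cohen's convention (0.2/0.5/0.8).

Threshold: power ≥ 0.80 is conventionally adequate.
Power ≈ 0.90 → the study is adequately powered (power ≥ 0.80).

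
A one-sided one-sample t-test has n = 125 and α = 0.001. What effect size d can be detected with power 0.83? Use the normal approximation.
d ≈ 0.36

Minimum detectable effect (one-sample t-test, normal approximation):
d = (z_α + z_β) / √n
d = (3.090 + 0.954) / √125
d = 4.044 / 11.180
d ≈ 0.36

By Cohen's convention (0.2 small / 0.5 medium / 0.8 large): small effect.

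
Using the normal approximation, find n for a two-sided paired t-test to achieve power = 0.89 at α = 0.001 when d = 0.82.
n = 31 pairs

Sample size formula (paired t-test, normal approximation):
n = ((z_{α/2} + z_β) / d)²

z_{α/2} = 3.291 (for α = 0.001, two-sided)
z_β = 1.227 (for power = 0.89)
d = 0.82

n = ((3.291 + 1.227) / 0.82)²
n = (5.510)²
n ≈ 30.36
Round up to the next whole number: n = 31 pairs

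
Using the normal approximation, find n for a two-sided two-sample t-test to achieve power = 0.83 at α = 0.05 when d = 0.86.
n = 23 per group

Sample size formula (two-sample t-test, normal approximation):
n = 2 · ((z_{α/2} + z_β) / d)²

z_{α/2} = 1.960 (for α = 0.05, two-sided)
z_β = 0.954 (for power = 0.83)
d = 0.86

n = 2 · ((1.960 + 0.954) / 0.86)²
n = 2 · (3.388)²
n ≈ 22.96
Round up to the next whole number: n = 23 per group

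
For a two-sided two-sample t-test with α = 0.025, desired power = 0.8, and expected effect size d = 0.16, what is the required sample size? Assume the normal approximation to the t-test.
n = 743 per group

Sample size formula (two-sample t-test, normal approximation):
n = 2 · ((z_{α/2} + z_β) / d)²

z_{α/2} = 2.241 (for α = 0.025, two-sided)
z_β = 0.842 (for power = 0.8)
d = 0.16

n = 2 · ((2.241 + 0.842) / 0.16)²
n = 2 · (19.269)²
n ≈ 742.59
Round up to the next whole number: n = 743 per group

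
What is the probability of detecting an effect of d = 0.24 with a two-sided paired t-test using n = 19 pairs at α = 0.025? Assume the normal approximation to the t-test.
Power ≈ 0.12

Power calculation (paired t-test, normal approximation):
z_β = d · √n - z_{α/2}
z_β = 0.24 · √19 - 2.241
z_β = 0.24 · 4.359 - 2.241
z_β = -1.195

Power = Φ(z_β) = Φ(-1.195) ≈ 0.116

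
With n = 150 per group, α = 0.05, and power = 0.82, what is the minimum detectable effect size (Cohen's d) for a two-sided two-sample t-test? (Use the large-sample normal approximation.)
d ≈ 0.33

Minimum detectable effect (two-sample t-test, normal approximation):
d = (z_{α/2} + z_β) / √(n/2)
d = (1.960 + 0.915) / √(150/2)
d = 2.875 / 8.660
d ≈ 0.33

By Cohen's convention (0.2 small / 0.5 medium / 0.8 large): small effect.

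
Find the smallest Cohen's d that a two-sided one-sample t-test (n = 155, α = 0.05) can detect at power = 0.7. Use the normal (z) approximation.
d ≈ 0.20

Minimum detectable effect (one-sample t-test, normal approximation):
d = (z_{α/2} + z_β) / √n
d = (1.960 + 0.524) / √155
d = 2.484 / 12.450
d ≈ 0.20

By Cohen's convention (0.2 small / 0.5 medium / 0.8 large): small effect.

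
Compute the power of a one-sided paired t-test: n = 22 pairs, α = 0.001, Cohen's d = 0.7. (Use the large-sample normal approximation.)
Power ≈ 0.58

Power calculation (paired t-test, normal approximation):
z_β = d · √n - z_α
z_β = 0.7 · √22 - 3.090
z_β = 0.7 · 4.690 - 3.090
z_β = 0.193

Power = Φ(z_β) = Φ(0.193) ≈ 0.577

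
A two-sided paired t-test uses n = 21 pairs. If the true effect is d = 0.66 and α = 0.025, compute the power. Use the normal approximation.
Power ≈ 0.78

Power calculation (paired t-test, normal approximation):
z_β = d · √n - z_{α/2}
z_β = 0.66 · √21 - 2.241
z_β = 0.66 · 4.583 - 2.241
z_β = 0.783

Power = Φ(z_β) = Φ(0.783) ≈ 0.783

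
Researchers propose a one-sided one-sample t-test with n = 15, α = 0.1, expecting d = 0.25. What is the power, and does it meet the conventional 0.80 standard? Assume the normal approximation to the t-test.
Power ≈ 0.38; the study is underpowered (power < 0.80)

Power calculation (one-sample t-test, normal approximation):
z_β = d · √n - z_α
z_β = 0.25 · √15 - 1.282
z_β = 0.25 · 3.873 - 1.282
z_β = -0.313

Power = Φ(z_β) = Φ(-0.313) ≈ 0.377

Effect size d = 0.25 is small by Cohen's convention (0.2/0.5/0.8).

Threshold: power ≥ 0.80 is conventionally adequate.
Power ≈ 0.38 → the study is underpowered (power < 0.80).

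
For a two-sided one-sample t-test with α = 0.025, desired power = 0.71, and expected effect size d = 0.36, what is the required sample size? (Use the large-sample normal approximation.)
n = 61

Sample size formula (one-sample t-test, normal approximation):
n = ((z_{α/2} + z_β) / d)²

z_{α/2} = 2.241 (for α = 0.025, two-sided)
z_β = 0.553 (for power = 0.71)
d = 0.36

n = ((2.241 + 0.553) / 0.36)²
n = (7.761)²
n ≈ 60.23
Round up to the next whole number: n = 61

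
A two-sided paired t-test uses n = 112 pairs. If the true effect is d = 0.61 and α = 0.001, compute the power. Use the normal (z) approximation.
Power ≈ 1.00

Power calculation (paired t-test, normal approximation):
z_β = d · √n - z_{α/2}
z_β = 0.61 · √112 - 3.291
z_β = 0.61 · 10.583 - 3.291
z_β = 3.165

Power = Φ(z_β) = Φ(3.165) ≈ 0.999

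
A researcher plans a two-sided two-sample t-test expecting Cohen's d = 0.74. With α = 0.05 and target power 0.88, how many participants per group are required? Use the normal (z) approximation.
n = 36 per group

Sample size formula (two-sample t-test, normal approximation):
n = 2 · ((z_{α/2} + z_β) / d)²

z_{α/2} = 1.960 (for α = 0.05, two-sided)
z_β = 1.175 (for power = 0.88)
d = 0.74

n = 2 · ((1.960 + 1.175) / 0.74)²
n = 2 · (4.236)²
n ≈ 35.89
Round up to the next whole number: n = 36 per group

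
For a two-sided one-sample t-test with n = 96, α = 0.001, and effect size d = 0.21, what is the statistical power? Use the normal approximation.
Power ≈ 0.11

Power calculation (one-sample t-test, normal approximation):
z_β = d · √n - z_{α/2}
z_β = 0.21 · √96 - 3.291
z_β = 0.21 · 9.798 - 3.291
z_β = -1.233

Power = Φ(z_β) = Φ(-1.233) ≈ 0.109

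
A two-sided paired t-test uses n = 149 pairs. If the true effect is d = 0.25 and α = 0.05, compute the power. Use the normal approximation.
Power ≈ 0.86

Power calculation (paired t-test, normal approximation):
z_β = d · √n - z_{α/2}
z_β = 0.25 · √149 - 1.960
z_β = 0.25 · 12.207 - 1.960
z_β = 1.092

Power = Φ(z_β) = Φ(1.092) ≈ 0.863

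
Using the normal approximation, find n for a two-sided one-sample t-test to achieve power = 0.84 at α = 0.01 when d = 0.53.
n = 46

Sample size formula (one-sample t-test, normal approximation):
n = ((z_{α/2} + z_β) / d)²

z_{α/2} = 2.576 (for α = 0.01, two-sided)
z_β = 0.994 (for power = 0.84)
d = 0.53

n = ((2.576 + 0.994) / 0.53)²
n = (6.736)²
n ≈ 45.37
Round up to the next whole number: n = 46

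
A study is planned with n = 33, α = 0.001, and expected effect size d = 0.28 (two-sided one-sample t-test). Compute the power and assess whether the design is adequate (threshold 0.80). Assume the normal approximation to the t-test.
Power ≈ 0.05; the study is underpowered (power < 0.80)

Power calculation (one-sample t-test, normal approximation):
z_β = d · √n - z_{α/2}
z_β = 0.28 · √33 - 3.291
z_β = 0.28 · 5.745 - 3.291
z_β = -1.682

Power = Φ(z_β) = Φ(-1.682) ≈ 0.046

Effect size d = 0.28 is small by Cohen's convention (0.2/0.5/0.8).

Threshold: power ≥ 0.80 is conventionally adequate.
Power ≈ 0.05 → the study is underpowered (power < 0.80).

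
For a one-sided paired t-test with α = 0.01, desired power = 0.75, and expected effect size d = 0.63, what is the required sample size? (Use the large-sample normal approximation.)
n = 23 pairs

Sample size formula (paired t-test, normal approximation):
n = ((z_α + z_β) / d)²

z_α = 2.326 (for α = 0.01, one-sided)
z_β = 0.674 (for power = 0.75)
d = 0.63

n = ((2.326 + 0.674) / 0.63)²
n = (4.762)²
n ≈ 22.68
Round up to the next whole number: n = 23 pairs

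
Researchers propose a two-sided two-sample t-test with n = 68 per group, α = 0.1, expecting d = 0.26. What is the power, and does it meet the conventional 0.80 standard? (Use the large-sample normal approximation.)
Power ≈ 0.45; the study is underpowered (power < 0.80)

Power calculation (two-sample t-test, normal approximation):
z_β = d · √(n/2) - z_{α/2}
z_β = 0.26 · √(68/2) - 1.645
z_β = 0.26 · 5.831 - 1.645
z_β = -0.129

Power = Φ(z_β) = Φ(-0.129) ≈ 0.449

Effect size d = 0.26 is small by Cohen's convention (0.2/0.5/0.8).

Threshold: power ≥ 0.80 is conventionally adequate.
Power ≈ 0.45 → the study is underpowered (power < 0.80).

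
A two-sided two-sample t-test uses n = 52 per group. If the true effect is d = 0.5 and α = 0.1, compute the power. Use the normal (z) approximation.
Power ≈ 0.82

Power calculation (two-sample t-test, normal approximation):
z_β = d · √(n/2) - z_{α/2}
z_β = 0.5 · √(52/2) - 1.645
z_β = 0.5 · 5.099 - 1.645
z_β = 0.905

Power = Φ(z_β) = Φ(0.905) ≈ 0.817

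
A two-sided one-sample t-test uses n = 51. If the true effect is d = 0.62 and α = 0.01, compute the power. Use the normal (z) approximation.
Power ≈ 0.97

Power calculation (one-sample t-test, normal approximation):
z_β = d · √n - z_{α/2}
z_β = 0.62 · √51 - 2.576
z_β = 0.62 · 7.141 - 2.576
z_β = 1.852

Power = Φ(z_β) = Φ(1.852) ≈ 0.968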